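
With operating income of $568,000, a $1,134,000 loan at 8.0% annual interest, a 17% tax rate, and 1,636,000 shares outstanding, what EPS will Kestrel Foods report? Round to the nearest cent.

$0.24

Interest = $90,720.00, so EBT = $568,000 − $90,720.00 = $477,280.00.
Net income = $477,280.00 × (1 − 0.17) = $396,142.40.
EPS = $396,142.40 ÷ 1,636,000 = $0.24.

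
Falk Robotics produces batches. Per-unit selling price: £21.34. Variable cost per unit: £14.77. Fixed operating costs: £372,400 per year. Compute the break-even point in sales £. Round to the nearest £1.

£1,209,591

Contribution margin per unit = £21.34 − £14.77 = £6.57, a CM ratio of £6.57 ÷ £21.34 = 0.3079.
Break-even revenue = fixed costs × price ÷ CM = £372,400 × £21.34 ÷ £6.57 = £1,209,591.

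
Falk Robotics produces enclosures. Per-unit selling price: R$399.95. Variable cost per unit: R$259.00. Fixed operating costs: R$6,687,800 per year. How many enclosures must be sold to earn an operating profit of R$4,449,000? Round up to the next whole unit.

Each unit contributes R$399.95 − R$259.00 = R$140.95.
Units = (FC + target) / CM = (R$6,687,800 + R$4,449,000) / R$140.95 = 79,012.42, so 79,013 enclosures.

79,013 enclosures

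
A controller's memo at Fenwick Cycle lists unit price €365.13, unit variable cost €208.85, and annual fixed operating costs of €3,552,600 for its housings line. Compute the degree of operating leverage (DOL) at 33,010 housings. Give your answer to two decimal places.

Contribution at this volume is 33,010 × €156.28 = €5,158,802.80.
EBIT = €5,158,802.80 − €3,552,600 = €1,606,202.80.
So DOL = total CM / EBIT = €5,158,802.80 / €1,606,202.80 = 3.2118.

3.21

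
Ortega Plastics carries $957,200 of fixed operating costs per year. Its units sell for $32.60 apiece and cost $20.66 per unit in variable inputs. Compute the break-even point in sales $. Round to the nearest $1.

$2,613,461

Contribution margin per unit = $32.60 − $20.66 = $11.94, a CM ratio of $11.94 ÷ $32.60 = 0.3663.
Break-even sales = FC ÷ CM ratio = $957,200 × $32.60 / $11.94 = $2,613,461.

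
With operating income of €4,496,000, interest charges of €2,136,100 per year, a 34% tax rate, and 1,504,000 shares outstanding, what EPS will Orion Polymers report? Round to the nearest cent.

€1.04

Pre-tax income = €4,496,000 − €2,136,100.00 = €2,359,900.00.
Net income = €2,359,900.00 × (1 − 0.34) = €1,557,534.00.
EPS = €1,557,534.00 ÷ 1,504,000 = €1.04.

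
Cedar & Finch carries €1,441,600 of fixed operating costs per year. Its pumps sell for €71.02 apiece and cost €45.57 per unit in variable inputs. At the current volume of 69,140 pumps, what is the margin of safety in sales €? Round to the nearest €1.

Each unit contributes €71.02 − €45.57 = €25.45. Break-even units = €1,441,600 ÷ €25.45 = 56,644.40; break-even revenue = 56,644.40 × €71.02 = €4,022,885.34.
Current sales = 69,140 × €71.02 = €4,910,322.80.
Margin of safety = €4,910,322.80 − €4,022,885.34 = €887,437.

€887,437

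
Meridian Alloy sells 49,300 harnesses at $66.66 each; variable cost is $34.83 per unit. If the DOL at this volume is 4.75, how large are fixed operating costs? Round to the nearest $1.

$1,238,857

Contribution at this volume is 49,300 × $31.83 = $1,569,219.00.
DOL = contribution / EBIT, so EBIT = $1,569,219.00 / 4.75 = $330,361.89.
And FC = contribution − EBIT = $1,569,219.00 − $330,361.89 = $1,238,857.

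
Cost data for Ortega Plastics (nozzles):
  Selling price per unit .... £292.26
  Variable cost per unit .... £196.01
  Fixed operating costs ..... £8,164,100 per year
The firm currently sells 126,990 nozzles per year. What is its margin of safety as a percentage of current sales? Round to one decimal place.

33.2%

Unit CM = price − variable cost = £292.26 − £196.01 = £96.25. Break-even units = £8,164,100 ÷ £96.25 = 84,821.82; break-even revenue = 84,821.82 × £292.26 = £24,790,024.58.
Current sales = 126,990 × £292.26 = £37,114,097.40.
Margin of safety = (£37,114,097.40 − £24,790,024.58) ÷ £37,114,097.40 = 33.2%.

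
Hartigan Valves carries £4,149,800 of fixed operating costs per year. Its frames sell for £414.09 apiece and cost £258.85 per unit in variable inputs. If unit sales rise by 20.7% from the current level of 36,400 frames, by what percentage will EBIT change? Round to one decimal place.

At 36,400 units, contribution = 36,400 × £155.24 = £5,650,736.00.
Subtracting fixed costs: EBIT = £5,650,736.00 − £4,149,800 = £1,500,936.00.
DOL = contribution ÷ EBIT = £5,650,736.00 ÷ £1,500,936.00 = 3.7648.
So EBIT moves 3.7648 × (+20.7%) = +77.9%.

+77.9%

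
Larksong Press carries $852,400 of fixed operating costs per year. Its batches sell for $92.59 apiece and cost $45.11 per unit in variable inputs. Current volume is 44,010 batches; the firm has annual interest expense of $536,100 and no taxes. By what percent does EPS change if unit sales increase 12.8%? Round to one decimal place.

+38.2%

At 44,010 units, contribution = 44,010 × $47.48 = $2,089,594.80.
EBIT = $2,089,594.80 − $852,400 = $1,237,194.80.
After interest of $536,100.00, pre-tax earnings = $701,094.80.
DCL = total CM / (EBIT − I) = $2,089,594.80 / $701,094.80 = 2.9805.
EPS therefore changes by 2.9805 × (+12.8%) = +38.2%.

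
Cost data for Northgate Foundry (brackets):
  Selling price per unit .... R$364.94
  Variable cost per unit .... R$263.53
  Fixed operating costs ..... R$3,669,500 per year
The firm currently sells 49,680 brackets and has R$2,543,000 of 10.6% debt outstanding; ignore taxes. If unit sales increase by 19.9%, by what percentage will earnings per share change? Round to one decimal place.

+91.2%

At 49,680 units, contribution = 49,680 × R$101.41 = R$5,038,048.80.
Subtracting fixed costs: EBIT = R$5,038,048.80 − R$3,669,500 = R$1,368,548.80.
Interest = R$269,558.00, so EBIT − I = R$1,098,990.80.
Degree of combined leverage = contribution ÷ (EBIT − I) = R$5,038,048.80 ÷ R$1,098,990.80 = 4.5843.
EPS therefore changes by 4.5843 × (+19.9%) = +91.2%.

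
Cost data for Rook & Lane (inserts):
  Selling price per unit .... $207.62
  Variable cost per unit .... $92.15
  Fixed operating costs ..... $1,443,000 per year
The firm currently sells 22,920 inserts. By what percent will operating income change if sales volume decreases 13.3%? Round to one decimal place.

Total contribution margin = 22,920 × $115.47 = $2,646,572.40.
Operating income = contribution − fixed costs = $2,646,572.40 − $1,443,000 = $1,203,572.40.
Degree of operating leverage = $2,646,572.40 / $1,203,572.40 = 2.1989.
So EBIT moves 2.1989 × (-13.3%) = -29.2%.

-29.2%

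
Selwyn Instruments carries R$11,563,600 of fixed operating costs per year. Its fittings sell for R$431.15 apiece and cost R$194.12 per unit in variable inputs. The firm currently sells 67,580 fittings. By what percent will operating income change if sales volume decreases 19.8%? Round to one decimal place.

-71.2%

Total contribution margin = 67,580 × R$237.03 = R$16,018,487.40.
EBIT = R$16,018,487.40 − R$11,563,600 = R$4,454,887.40.
Degree of operating leverage = R$16,018,487.40 / R$4,454,887.40 = 3.5957.
So EBIT moves 3.5957 × (-19.8%) = -71.2%.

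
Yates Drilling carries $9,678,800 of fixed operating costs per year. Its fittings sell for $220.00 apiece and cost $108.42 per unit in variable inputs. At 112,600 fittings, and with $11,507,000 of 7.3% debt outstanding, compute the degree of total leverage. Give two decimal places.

6.14

Total contribution margin = 112,600 × $111.58 = $12,563,908.00.
Operating income = contribution − fixed costs = $12,563,908.00 − $9,678,800 = $2,885,108.00. Interest = $840,011.00.
DOL = $12,563,908.00 ÷ $2,885,108.00 = 4.3547; DFL = $2,885,108.00 ÷ $2,045,097.00 = 1.4107.
DCL = DOL × DFL = 4.3547 × 1.4107 = 6.1432.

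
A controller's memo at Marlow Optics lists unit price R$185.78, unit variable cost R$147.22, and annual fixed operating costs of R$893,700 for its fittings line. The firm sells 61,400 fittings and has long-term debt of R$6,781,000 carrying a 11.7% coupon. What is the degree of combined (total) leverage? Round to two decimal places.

Total contribution margin = 61,400 × R$38.56 = R$2,367,584.00.
EBIT = R$2,367,584.00 − R$893,700 = R$1,473,884.00. Interest = R$793,377.00.
DOL = R$2,367,584.00 ÷ R$1,473,884.00 = 1.6064; DFL = R$1,473,884.00 ÷ R$680,507.00 = 2.1659.
Combined leverage = 1.6064 × 2.1659 = 3.4793.

3.48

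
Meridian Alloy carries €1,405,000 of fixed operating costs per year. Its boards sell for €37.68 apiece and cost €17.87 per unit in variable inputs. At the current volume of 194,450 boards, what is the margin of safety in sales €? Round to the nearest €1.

Contribution margin per unit = €37.68 − €17.87 = €19.81. Break-even units = €1,405,000 ÷ €19.81 = 70,923.78; break-even revenue = 70,923.78 × €37.68 = €2,672,407.87.
Actual sales revenue = 194,450 × €37.68 = €7,326,876.00.
Margin of safety = €7,326,876.00 − €2,672,407.87 = €4,654,468.

€4,654,468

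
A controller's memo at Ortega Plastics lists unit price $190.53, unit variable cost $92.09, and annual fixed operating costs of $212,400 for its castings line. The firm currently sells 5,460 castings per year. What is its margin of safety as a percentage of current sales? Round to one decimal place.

Contribution margin per unit = $190.53 − $92.09 = $98.44. Break-even units = $212,400 ÷ $98.44 = 2,157.66; break-even revenue = 2,157.66 × $190.53 = $411,098.86.
Actual sales revenue = 5,460 × $190.53 = $1,040,293.80.
Margin of safety = ($1,040,293.80 − $411,098.86) ÷ $1,040,293.80 = 60.5%.

60.5%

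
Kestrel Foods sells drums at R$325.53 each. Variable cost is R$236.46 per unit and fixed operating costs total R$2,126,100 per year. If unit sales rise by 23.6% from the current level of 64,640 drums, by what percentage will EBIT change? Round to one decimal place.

Contribution at this volume is 64,640 × R$89.07 = R$5,757,484.80.
Operating income = contribution − fixed costs = R$5,757,484.80 − R$2,126,100 = R$3,631,384.80.
Degree of operating leverage = R$5,757,484.80 / R$3,631,384.80 = 1.5855.
%ΔEBIT = DOL × %ΔSales = 1.5855 × +23.6% = +37.4%.

+37.4%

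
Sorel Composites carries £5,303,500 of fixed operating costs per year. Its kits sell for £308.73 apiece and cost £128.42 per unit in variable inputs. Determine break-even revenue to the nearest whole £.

£9,080,747

CM per unit = £308.73 − £128.42 = £180.31; CM ratio = £180.31 / £308.73 = 0.5840.
Break-even sales = FC ÷ CM ratio = £5,303,500 × £308.73 / £180.31 = £9,080,747.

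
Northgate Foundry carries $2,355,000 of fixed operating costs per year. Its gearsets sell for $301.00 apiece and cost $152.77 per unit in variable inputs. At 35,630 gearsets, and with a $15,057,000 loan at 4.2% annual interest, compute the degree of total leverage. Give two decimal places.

2.30

Contribution at this volume is 35,630 × $148.23 = $5,281,434.90.
Subtracting fixed costs: EBIT = $5,281,434.90 − $2,355,000 = $2,926,434.90. Interest = $632,394.00, so EBIT − I = $2,294,040.90.
Degree of total leverage = total CM / (EBIT − interest) = $5,281,434.90 / $2,294,040.90 = 2.3022.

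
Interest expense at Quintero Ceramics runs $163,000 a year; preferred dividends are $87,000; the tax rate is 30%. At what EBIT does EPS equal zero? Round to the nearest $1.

Preferred dividends are paid after tax, so their pre-tax equivalent is $87,000 ÷ (1 − 0.30) = $124,285.71.
EPS = 0 when EBIT covers interest plus the pre-tax preferred burden: $163,000 + $124,285.71 = $287,285.71.

$287,286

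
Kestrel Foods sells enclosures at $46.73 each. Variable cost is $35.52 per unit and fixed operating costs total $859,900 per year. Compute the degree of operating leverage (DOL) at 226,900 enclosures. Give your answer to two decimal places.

Total contribution margin = 226,900 × $11.21 = $2,543,549.00.
Operating income = contribution − fixed costs = $2,543,549.00 − $859,900 = $1,683,649.00.
Degree of operating leverage = $2,543,549.00 / $1,683,649.00 = 1.5107.

1.51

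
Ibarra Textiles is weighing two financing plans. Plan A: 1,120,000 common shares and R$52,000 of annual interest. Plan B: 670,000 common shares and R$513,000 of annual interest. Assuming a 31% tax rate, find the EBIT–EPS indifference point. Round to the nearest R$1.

At indifference, (EBIT − 52,000)(1 − t)/1,120,000 = (EBIT − 513,000)(1 − t)/670,000.
Cancelling (1 − t) and cross-multiplying: 670,000·(EBIT − 52,000) = 1,120,000·(EBIT − 513,000).
EBIT × (1,120,000 − 670,000) = 513,000 × 1,120,000 − 52,000 × 670,000 = 539,720,000,000, so EBIT = 539,720,000,000 ÷ 450,000 = 1,199,377.78.

R$1,199,378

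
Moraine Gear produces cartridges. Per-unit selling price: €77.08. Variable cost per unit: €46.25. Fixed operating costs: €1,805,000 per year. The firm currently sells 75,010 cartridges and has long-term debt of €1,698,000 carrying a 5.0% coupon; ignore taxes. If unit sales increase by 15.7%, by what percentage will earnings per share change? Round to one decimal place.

Contribution at this volume is 75,010 × €30.83 = €2,312,558.30.
EBIT = €2,312,558.30 − €1,805,000 = €507,558.30.
Interest = €84,900.00, so EBIT − I = €422,658.30.
DCL = total CM / (EBIT − I) = €2,312,558.30 / €422,658.30 = 5.4715.
EPS therefore changes by 5.4715 × (+15.7%) = +85.9%.

+85.9%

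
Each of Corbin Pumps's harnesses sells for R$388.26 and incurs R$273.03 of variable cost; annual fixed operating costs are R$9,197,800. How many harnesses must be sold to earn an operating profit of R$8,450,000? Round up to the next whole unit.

Each unit contributes R$388.26 − R$273.03 = R$115.23.
Required volume = (fixed costs + target profit) ÷ CM = (R$9,197,800 + R$8,450,000) ÷ R$115.23 = 153,152.82, so 153,153 harnesses.

153,153 harnesses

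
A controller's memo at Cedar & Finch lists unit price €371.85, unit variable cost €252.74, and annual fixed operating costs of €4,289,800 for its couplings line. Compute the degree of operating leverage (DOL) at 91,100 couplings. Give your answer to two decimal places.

Contribution at this volume is 91,100 × €119.11 = €10,850,921.00.
EBIT = €10,850,921.00 − €4,289,800 = €6,561,121.00.
DOL = contribution ÷ EBIT = €10,850,921.00 ÷ €6,561,121.00 = 1.6538.

1.65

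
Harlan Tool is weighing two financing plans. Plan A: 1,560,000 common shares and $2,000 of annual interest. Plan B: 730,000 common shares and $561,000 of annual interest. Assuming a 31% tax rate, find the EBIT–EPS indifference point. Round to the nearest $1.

Set EPS_A = EPS_B: (EBIT − $2,000)(1 − 0.31) ÷ 1,560,000 = (EBIT − $561,000)(1 − 0.31) ÷ 730,000.
The (1 − t) factor cancels: (EBIT − 2,000) × 730,000 = (EBIT − 561,000) × 1,560,000.
EBIT × (1,560,000 − 730,000) = 561,000 × 1,560,000 − 2,000 × 730,000 = 873,700,000,000, so EBIT = 873,700,000,000 ÷ 830,000 = 1,052,650.60.

$1,052,651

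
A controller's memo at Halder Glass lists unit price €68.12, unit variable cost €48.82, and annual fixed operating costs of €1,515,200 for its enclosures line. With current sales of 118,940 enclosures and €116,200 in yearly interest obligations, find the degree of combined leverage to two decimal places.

Contribution at this volume is 118,940 × €19.30 = €2,295,542.00.
Subtracting fixed costs: EBIT = €2,295,542.00 − €1,515,200 = €780,342.00. Interest = €116,200.00.
DOL = €2,295,542.00 ÷ €780,342.00 = 2.9417; DFL = €780,342.00 ÷ €664,142.00 = 1.1750.
DCL = DOL × DFL = 2.9417 × 1.1750 = 3.4565.

3.46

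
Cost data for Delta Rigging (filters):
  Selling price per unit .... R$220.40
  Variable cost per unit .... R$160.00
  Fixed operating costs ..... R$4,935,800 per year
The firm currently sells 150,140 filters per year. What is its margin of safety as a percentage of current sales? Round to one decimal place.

Unit CM = price − variable cost = R$220.40 − R$160.00 = R$60.40. Break-even units = R$4,935,800 ÷ R$60.40 = 81,718.54; break-even revenue = 81,718.54 × R$220.40 = R$18,010,766.89.
Current sales = 150,140 × R$220.40 = R$33,090,856.00.
Margin of safety = (R$33,090,856.00 − R$18,010,766.89) ÷ R$33,090,856.00 = 45.6%.

45.6%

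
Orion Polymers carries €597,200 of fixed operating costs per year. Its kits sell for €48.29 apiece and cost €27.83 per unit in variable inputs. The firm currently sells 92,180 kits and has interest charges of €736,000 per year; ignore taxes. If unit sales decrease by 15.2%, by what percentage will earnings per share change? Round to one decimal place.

Total contribution margin = 92,180 × €20.46 = €1,886,002.80.
Subtracting fixed costs: EBIT = €1,886,002.80 − €597,200 = €1,288,802.80.
Interest = €736,000.00, so EBIT − I = €552,802.80.
Degree of combined leverage = contribution ÷ (EBIT − I) = €1,886,002.80 ÷ €552,802.80 = 3.4117.
EPS therefore changes by 3.4117 × (-15.2%) = -51.9%.

-51.9%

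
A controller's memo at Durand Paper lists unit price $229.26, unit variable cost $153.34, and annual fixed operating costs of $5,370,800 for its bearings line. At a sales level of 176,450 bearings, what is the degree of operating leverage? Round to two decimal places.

1.67

Contribution at this volume is 176,450 × $75.92 = $13,396,084.00.
Subtracting fixed costs: EBIT = $13,396,084.00 − $5,370,800 = $8,025,284.00.
Degree of operating leverage = $13,396,084.00 / $8,025,284.00 = 1.6692.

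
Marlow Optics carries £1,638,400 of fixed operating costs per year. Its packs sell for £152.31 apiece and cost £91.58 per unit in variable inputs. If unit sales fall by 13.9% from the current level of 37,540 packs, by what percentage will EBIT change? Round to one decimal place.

Contribution at this volume is 37,540 × £60.73 = £2,279,804.20.
Operating income = contribution − fixed costs = £2,279,804.20 − £1,638,400 = £641,404.20.
So DOL = total CM / EBIT = £2,279,804.20 / £641,404.20 = 3.5544.
So EBIT moves 3.5544 × (-13.9%) = -49.4%.

-49.4%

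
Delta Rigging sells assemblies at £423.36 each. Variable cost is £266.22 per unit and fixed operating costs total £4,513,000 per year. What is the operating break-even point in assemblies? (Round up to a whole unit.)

28,720 assemblies

Unit CM = price − variable cost = £423.36 − £266.22 = £157.14.
Units to break even: £4,513,000 ÷ £157.14 = 28,719.61, rounded up to 28,720.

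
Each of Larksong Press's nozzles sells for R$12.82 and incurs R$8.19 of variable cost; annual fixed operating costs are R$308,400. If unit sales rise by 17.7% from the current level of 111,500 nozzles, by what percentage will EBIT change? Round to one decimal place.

Contribution at this volume is 111,500 × R$4.63 = R$516,245.00.
Operating income = contribution − fixed costs = R$516,245.00 − R$308,400 = R$207,845.00.
DOL = contribution ÷ EBIT = R$516,245.00 ÷ R$207,845.00 = 2.4838.
Operating income changes by 2.4838 × +17.7% = +44.0%.

+44.0%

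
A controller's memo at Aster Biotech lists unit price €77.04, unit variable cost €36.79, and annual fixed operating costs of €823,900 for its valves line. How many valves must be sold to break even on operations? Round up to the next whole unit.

20,470 valves

Contribution margin per unit = €77.04 − €36.79 = €40.25.
Units to break even: €823,900 ÷ €40.25 = 20,469.57, rounded up to 20,470.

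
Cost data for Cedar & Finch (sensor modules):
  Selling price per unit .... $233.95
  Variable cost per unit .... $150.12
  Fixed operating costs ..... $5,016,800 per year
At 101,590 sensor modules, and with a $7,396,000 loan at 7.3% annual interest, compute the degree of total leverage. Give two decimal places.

At 101,590 units, contribution = 101,590 × $83.83 = $8,516,289.70.
EBIT = $8,516,289.70 − $5,016,800 = $3,499,489.70. Interest = $539,908.00.
DOL = $8,516,289.70 ÷ $3,499,489.70 = 2.4336; DFL = $3,499,489.70 ÷ $2,959,581.70 = 1.1824.
DCL = DOL × DFL = 2.4336 × 1.1824 = 2.8775.

2.88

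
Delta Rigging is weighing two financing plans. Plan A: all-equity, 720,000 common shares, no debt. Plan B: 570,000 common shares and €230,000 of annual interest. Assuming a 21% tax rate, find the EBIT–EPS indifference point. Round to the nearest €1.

€1,104,000

At indifference, (EBIT − 0)(1 − t)/720,000 = (EBIT − 230,000)(1 − t)/570,000.
The (1 − t) factor cancels: (EBIT − 0) × 570,000 = (EBIT − 230,000) × 720,000.
EBIT × (720,000 − 570,000) = 230,000 × 720,000 − 0 × 570,000 = 165,600,000,000, so EBIT = 165,600,000,000 ÷ 150,000 = 1,104,000.00.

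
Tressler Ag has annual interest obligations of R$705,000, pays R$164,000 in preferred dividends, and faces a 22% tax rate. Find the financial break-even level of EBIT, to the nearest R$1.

R$915,256

Grossing the preferred dividend up to pre-tax terms: R$164,000 / (1 − 0.22) = R$210,256.41.
EPS = 0 when EBIT covers interest plus the pre-tax preferred burden: R$705,000 + R$210,256.41 = R$915,256.41.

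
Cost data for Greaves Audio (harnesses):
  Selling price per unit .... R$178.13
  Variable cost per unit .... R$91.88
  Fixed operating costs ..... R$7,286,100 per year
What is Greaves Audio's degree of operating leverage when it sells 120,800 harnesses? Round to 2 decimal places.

At 120,800 units, contribution = 120,800 × R$86.25 = R$10,419,000.00.
Operating income = contribution − fixed costs = R$10,419,000.00 − R$7,286,100 = R$3,132,900.00.
So DOL = total CM / EBIT = R$10,419,000.00 / R$3,132,900.00 = 3.3257.

3.33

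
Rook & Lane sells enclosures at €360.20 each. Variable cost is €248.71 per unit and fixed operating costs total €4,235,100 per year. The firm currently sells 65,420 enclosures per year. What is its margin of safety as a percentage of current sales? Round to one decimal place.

41.9%

Each unit contributes €360.20 − €248.71 = €111.49. Break-even units = €4,235,100 ÷ €111.49 = 37,986.37; break-even revenue = 37,986.37 × €360.20 = €13,682,689.21.
Current sales = 65,420 × €360.20 = €23,564,284.00.
Margin of safety = (€23,564,284.00 − €13,682,689.21) ÷ €23,564,284.00 = 41.9%.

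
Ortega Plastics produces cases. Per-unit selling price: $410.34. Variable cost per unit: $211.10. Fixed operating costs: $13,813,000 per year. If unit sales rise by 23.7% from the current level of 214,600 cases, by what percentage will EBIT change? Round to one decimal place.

At 214,600 units, contribution = 214,600 × $199.24 = $42,756,904.00.
Operating income = contribution − fixed costs = $42,756,904.00 − $13,813,000 = $28,943,904.00.
DOL = contribution ÷ EBIT = $42,756,904.00 ÷ $28,943,904.00 = 1.4772.
Operating income changes by 1.4772 × +23.7% = +35.0%.

+35.0%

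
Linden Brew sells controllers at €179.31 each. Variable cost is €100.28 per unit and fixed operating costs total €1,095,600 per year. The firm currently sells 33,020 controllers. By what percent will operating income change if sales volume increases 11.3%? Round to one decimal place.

Contribution at this volume is 33,020 × €79.03 = €2,609,570.60.
Operating income = contribution − fixed costs = €2,609,570.60 − €1,095,600 = €1,513,970.60.
Degree of operating leverage = €2,609,570.60 / €1,513,970.60 = 1.7237.
%ΔEBIT = DOL × %ΔSales = 1.7237 × +11.3% = +19.5%.

+19.5%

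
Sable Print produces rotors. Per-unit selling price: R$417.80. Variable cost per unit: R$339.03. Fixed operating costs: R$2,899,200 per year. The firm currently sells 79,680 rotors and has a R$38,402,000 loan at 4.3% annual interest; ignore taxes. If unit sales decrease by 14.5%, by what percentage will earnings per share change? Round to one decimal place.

At 79,680 units, contribution = 79,680 × R$78.77 = R$6,276,393.60.
EBIT = R$6,276,393.60 − R$2,899,200 = R$3,377,193.60.
Interest = R$1,651,286.00, so EBIT − I = R$1,725,907.60.
DCL = total CM / (EBIT − I) = R$6,276,393.60 / R$1,725,907.60 = 3.6366.
%ΔEPS = DCL × %ΔSales = 3.6366 × -14.5% = -52.7%.

-52.7%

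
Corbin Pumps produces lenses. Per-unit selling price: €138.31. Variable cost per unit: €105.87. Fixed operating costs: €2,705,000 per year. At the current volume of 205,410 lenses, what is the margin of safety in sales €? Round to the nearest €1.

Unit CM = price − variable cost = €138.31 − €105.87 = €32.44. Break-even units = €2,705,000 ÷ €32.44 = 83,384.71; break-even revenue = 83,384.71 × €138.31 = €11,532,939.27.
Actual sales revenue = 205,410 × €138.31 = €28,410,257.10.
Margin of safety = €28,410,257.10 − €11,532,939.27 = €16,877,318.

€16,877,318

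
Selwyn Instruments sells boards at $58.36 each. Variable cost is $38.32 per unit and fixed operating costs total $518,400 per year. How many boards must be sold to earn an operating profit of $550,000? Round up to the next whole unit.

Unit CM = price − variable cost = $58.36 − $38.32 = $20.04.
Required volume = (fixed costs + target profit) ÷ CM = ($518,400 + $550,000) ÷ $20.04 = 53,313.37, so 53,314 boards.

53,314 boards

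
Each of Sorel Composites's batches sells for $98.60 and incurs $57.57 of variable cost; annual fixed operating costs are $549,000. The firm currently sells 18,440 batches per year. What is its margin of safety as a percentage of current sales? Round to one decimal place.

Unit CM = price − variable cost = $98.60 − $57.57 = $41.03. Break-even units = $549,000 ÷ $41.03 = 13,380.45; break-even revenue = 13,380.45 × $98.60 = $1,319,312.70.
Actual sales revenue = 18,440 × $98.60 = $1,818,184.00.
Margin of safety = ($1,818,184.00 − $1,319,312.70) ÷ $1,818,184.00 = 27.4%.

27.4%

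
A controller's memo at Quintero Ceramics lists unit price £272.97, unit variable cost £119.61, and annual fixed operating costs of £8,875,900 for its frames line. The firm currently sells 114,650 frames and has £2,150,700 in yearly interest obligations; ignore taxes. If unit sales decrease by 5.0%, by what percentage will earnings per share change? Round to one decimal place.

Total contribution margin = 114,650 × £153.36 = £17,582,724.00.
EBIT = £17,582,724.00 − £8,875,900 = £8,706,824.00.
Interest = £2,150,700.00, so EBIT − I = £6,556,124.00.
DCL = total CM / (EBIT − I) = £17,582,724.00 / £6,556,124.00 = 2.6819.
EPS therefore changes by 2.6819 × (-5.0%) = -13.4%.

-13.4%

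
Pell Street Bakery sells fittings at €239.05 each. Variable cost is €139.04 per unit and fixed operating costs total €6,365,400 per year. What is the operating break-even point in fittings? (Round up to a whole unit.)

Contribution margin per unit = €239.05 − €139.04 = €100.01.
Units to break even: €6,365,400 ÷ €100.01 = 63,647.64, rounded up to 63,648.

63,648 fittings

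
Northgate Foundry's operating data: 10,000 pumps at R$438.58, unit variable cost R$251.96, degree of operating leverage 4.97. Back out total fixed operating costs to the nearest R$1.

R$1,490,707

Total contribution margin = 10,000 × R$186.62 = R$1,866,200.00.
Since DOL = CM ÷ EBIT, EBIT = R$1,866,200.00 ÷ 4.97 = R$375,492.96.
Fixed costs = CM − EBIT = R$1,866,200.00 − R$375,492.96 = R$1,490,707.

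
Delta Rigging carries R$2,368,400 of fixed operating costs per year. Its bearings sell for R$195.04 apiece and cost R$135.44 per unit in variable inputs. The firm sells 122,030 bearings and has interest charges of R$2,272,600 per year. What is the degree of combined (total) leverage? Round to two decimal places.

2.76

Contribution at this volume is 122,030 × R$59.60 = R$7,272,988.00.
Subtracting fixed costs: EBIT = R$7,272,988.00 − R$2,368,400 = R$4,904,588.00. Interest = R$2,272,600.00.
DOL = R$7,272,988.00 ÷ R$4,904,588.00 = 1.4829; DFL = R$4,904,588.00 ÷ R$2,631,988.00 = 1.8635.
Combined leverage = 1.4829 × 1.8635 = 2.7634.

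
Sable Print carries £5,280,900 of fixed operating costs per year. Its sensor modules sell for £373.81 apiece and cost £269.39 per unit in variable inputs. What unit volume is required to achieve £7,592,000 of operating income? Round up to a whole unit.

Each unit contributes £373.81 − £269.39 = £104.42.
Units = (FC + target) / CM = (£5,280,900 + £7,592,000) / £104.42 = 123,280.02, so 123,281 sensor modules.

123,281 sensor modules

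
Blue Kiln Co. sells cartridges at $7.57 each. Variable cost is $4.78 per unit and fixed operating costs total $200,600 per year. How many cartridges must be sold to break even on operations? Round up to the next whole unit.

Each unit contributes $7.57 − $4.78 = $2.79.
Break-even volume = fixed costs ÷ CM per unit = $200,600 ÷ $2.79 = 71,899.64, so 71,900 cartridges.

71,900 cartridges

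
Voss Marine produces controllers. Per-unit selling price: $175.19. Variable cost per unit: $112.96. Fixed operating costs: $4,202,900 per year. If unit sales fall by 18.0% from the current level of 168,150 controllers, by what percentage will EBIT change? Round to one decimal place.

-30.1%

Contribution at this volume is 168,150 × $62.23 = $10,463,974.50.
Subtracting fixed costs: EBIT = $10,463,974.50 − $4,202,900 = $6,261,074.50.
DOL = contribution ÷ EBIT = $10,463,974.50 ÷ $6,261,074.50 = 1.6713.
Operating income changes by 1.6713 × -18.0% = -30.1%.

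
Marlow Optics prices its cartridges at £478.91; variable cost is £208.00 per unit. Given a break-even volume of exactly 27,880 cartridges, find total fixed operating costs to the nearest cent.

Contribution margin per unit = £478.91 − £208.00 = £270.91.
Fixed costs = break-even units × CM = 27,880 × £270.91 = £7,552,970.80.

£7,552,970.80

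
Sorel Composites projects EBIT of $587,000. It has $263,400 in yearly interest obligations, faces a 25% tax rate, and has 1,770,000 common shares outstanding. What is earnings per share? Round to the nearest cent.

Pre-tax income = $587,000 − $263,400.00 = $323,600.00.
Net income = $323,600.00 × (1 − 0.25) = $242,700.00.
EPS = $242,700.00 ÷ 1,770,000 = $0.14.

$0.14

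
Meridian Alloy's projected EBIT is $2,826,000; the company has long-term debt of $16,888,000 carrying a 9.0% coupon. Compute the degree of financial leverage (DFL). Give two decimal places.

Annual interest charges come to $1,519,920.00.
DFL = EBIT ÷ (EBIT − I) = $2,826,000 ÷ ($2,826,000 − $1,519,920.00) = $2,826,000 ÷ $1,306,080.00 = 2.1637.

2.16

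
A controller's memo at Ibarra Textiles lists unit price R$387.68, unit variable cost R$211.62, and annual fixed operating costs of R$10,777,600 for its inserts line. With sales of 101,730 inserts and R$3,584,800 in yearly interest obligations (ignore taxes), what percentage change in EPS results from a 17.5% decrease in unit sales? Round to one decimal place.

-88.3%

At 101,730 units, contribution = 101,730 × R$176.06 = R$17,910,583.80.
Subtracting fixed costs: EBIT = R$17,910,583.80 − R$10,777,600 = R$7,132,983.80.
Interest = R$3,584,800.00, so EBIT − I = R$3,548,183.80.
Degree of combined leverage = contribution ÷ (EBIT − I) = R$17,910,583.80 ÷ R$3,548,183.80 = 5.0478.
EPS therefore changes by 5.0478 × (-17.5%) = -88.3%.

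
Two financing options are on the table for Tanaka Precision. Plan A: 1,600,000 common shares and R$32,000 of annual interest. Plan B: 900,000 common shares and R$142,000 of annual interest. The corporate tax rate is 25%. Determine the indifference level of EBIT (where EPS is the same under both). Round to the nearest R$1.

Set EPS_A = EPS_B: (EBIT − R$32,000)(1 − 0.25) ÷ 1,600,000 = (EBIT − R$142,000)(1 − 0.25) ÷ 900,000.
Cancelling (1 − t) and cross-multiplying: 900,000·(EBIT − 32,000) = 1,600,000·(EBIT − 142,000).
EBIT × (1,600,000 − 900,000) = 142,000 × 1,600,000 − 32,000 × 900,000 = 198,400,000,000, so EBIT = 198,400,000,000 ÷ 700,000 = 283,428.57.

R$283,429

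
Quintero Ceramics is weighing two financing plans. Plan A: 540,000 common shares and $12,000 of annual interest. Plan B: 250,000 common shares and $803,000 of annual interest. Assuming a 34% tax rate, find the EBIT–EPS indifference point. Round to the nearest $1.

$1,484,897

Set EPS_A = EPS_B: (EBIT − $12,000)(1 − 0.34) ÷ 540,000 = (EBIT − $803,000)(1 − 0.34) ÷ 250,000.
Cancelling (1 − t) and cross-multiplying: 250,000·(EBIT − 12,000) = 540,000·(EBIT − 803,000).
Solving, EBIT = (803,000·540,000 − 12,000·250,000) / (540,000 − 250,000) = 430,620,000,000 / 290,000 = 1,484,896.55.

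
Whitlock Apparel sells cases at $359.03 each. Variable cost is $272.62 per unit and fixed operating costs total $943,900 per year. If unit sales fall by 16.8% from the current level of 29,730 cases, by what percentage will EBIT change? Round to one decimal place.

Contribution at this volume is 29,730 × $86.41 = $2,568,969.30.
EBIT = $2,568,969.30 − $943,900 = $1,625,069.30.
Degree of operating leverage = $2,568,969.30 / $1,625,069.30 = 1.5808.
So EBIT moves 1.5808 × (-16.8%) = -26.6%.

-26.6%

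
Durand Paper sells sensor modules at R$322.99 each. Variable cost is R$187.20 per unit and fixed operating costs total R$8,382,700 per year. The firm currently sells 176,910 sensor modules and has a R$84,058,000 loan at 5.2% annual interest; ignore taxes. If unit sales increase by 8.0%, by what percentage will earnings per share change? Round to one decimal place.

+17.1%

Total contribution margin = 176,910 × R$135.79 = R$24,022,608.90.
Operating income = contribution − fixed costs = R$24,022,608.90 − R$8,382,700 = R$15,639,908.90.
After interest of R$4,371,016.00, pre-tax earnings = R$11,268,892.90.
Degree of combined leverage = contribution ÷ (EBIT − I) = R$24,022,608.90 ÷ R$11,268,892.90 = 2.1318.
%ΔEPS = DCL × %ΔSales = 2.1318 × +8.0% = +17.1%.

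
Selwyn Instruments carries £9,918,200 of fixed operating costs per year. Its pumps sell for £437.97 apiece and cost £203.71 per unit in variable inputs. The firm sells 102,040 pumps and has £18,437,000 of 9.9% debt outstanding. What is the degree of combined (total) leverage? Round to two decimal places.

At 102,040 units, contribution = 102,040 × £234.26 = £23,903,890.40.
EBIT = £23,903,890.40 − £9,918,200 = £13,985,690.40. Interest = £1,825,263.00, so EBIT − I = £12,160,427.40.
Degree of total leverage = total CM / (EBIT − interest) = £23,903,890.40 / £12,160,427.40 = 1.9657.

1.97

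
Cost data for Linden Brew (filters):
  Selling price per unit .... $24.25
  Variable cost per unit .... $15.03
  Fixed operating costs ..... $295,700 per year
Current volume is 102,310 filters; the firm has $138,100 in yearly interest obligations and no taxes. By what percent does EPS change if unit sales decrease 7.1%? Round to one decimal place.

-13.1%

Contribution at this volume is 102,310 × $9.22 = $943,298.20.
EBIT = $943,298.20 − $295,700 = $647,598.20.
After interest of $138,100.00, pre-tax earnings = $509,498.20.
DCL = total CM / (EBIT − I) = $943,298.20 / $509,498.20 = 1.8514.
EPS therefore changes by 1.8514 × (-7.1%) = -13.1%.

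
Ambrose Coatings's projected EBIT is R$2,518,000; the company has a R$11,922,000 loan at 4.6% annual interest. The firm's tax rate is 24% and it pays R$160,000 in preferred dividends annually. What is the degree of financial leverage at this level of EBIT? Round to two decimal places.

Annual interest charges come to R$548,412.00.
Preferred dividends grossed up pre-tax: R$160,000 / (1 − 0.24) = R$210,526.32.
DFL = EBIT ÷ [EBIT − I − D_p/(1−t)] = R$2,518,000 ÷ [R$2,518,000 − R$548,412.00 − R$210,526.32] = R$2,518,000 ÷ R$1,759,061.68 = 1.4314.

1.43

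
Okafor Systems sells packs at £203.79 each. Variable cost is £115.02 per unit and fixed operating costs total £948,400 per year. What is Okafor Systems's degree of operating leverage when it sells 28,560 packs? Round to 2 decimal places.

1.60

At 28,560 units, contribution = 28,560 × £88.77 = £2,535,271.20.
Subtracting fixed costs: EBIT = £2,535,271.20 − £948,400 = £1,586,871.20.
Degree of operating leverage = £2,535,271.20 / £1,586,871.20 = 1.5977.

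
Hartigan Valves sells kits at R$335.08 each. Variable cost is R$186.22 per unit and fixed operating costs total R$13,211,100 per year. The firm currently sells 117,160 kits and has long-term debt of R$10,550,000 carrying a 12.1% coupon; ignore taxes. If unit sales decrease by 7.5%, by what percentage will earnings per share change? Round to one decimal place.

-44.3%

At 117,160 units, contribution = 117,160 × R$148.86 = R$17,440,437.60.
Subtracting fixed costs: EBIT = R$17,440,437.60 − R$13,211,100 = R$4,229,337.60.
Interest = R$1,276,550.00, so EBIT − I = R$2,952,787.60.
DCL = total CM / (EBIT − I) = R$17,440,437.60 / R$2,952,787.60 = 5.9064.
EPS therefore changes by 5.9064 × (-7.5%) = -44.3%.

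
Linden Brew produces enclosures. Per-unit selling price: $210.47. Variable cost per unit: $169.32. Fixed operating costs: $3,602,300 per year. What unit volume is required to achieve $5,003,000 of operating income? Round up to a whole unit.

Contribution margin per unit = $210.47 − $169.32 = $41.15.
Need Q such that Q × $41.15 − $3,602,300 = $5,003,000, i.e. Q = $8,605,300 / $41.15 = 209,120.29 → 209,121.

209,121 enclosures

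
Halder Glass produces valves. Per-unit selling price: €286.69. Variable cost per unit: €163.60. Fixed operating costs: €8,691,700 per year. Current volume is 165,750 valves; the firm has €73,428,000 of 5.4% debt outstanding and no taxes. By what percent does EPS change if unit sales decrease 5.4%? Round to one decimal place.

-14.2%

Total contribution margin = 165,750 × €123.09 = €20,402,167.50.
EBIT = €20,402,167.50 − €8,691,700 = €11,710,467.50.
After interest of €3,965,112.00, pre-tax earnings = €7,745,355.50.
Degree of combined leverage = contribution ÷ (EBIT − I) = €20,402,167.50 ÷ €7,745,355.50 = 2.6341.
EPS therefore changes by 2.6341 × (-5.4%) = -14.2%.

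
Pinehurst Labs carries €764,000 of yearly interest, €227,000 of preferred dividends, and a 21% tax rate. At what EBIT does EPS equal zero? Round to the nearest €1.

€1,051,342

Grossing the preferred dividend up to pre-tax terms: €227,000 / (1 − 0.21) = €287,341.77.
Financial break-even EBIT = interest + D_p ÷ (1 − t) = €764,000 + €287,341.77 = €1,051,341.77.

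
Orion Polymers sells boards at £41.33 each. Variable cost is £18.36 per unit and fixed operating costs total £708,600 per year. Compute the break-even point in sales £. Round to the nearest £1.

CM per unit = £41.33 − £18.36 = £22.97; CM ratio = £22.97 / £41.33 = 0.5558.
Break-even sales = FC ÷ CM ratio = £708,600 × £41.33 / £22.97 = £1,274,986.

£1,274,986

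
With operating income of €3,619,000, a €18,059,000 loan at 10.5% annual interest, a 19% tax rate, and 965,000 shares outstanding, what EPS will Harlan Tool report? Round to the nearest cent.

Pre-tax income = €3,619,000 − €1,896,195.00 = €1,722,805.00.
After tax at 19%: net income = €1,722,805.00 × 0.81 = €1,395,472.05.
EPS = €1,395,472.05 ÷ 965,000 = €1.45.

€1.45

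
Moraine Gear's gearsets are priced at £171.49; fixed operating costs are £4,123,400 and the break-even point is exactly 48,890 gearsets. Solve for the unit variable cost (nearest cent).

Contribution per unit must be FC / Q = £4,123,400 / 48,890 = £84.3404.
Variable cost per unit = £171.49 − £84.3404 = £87.15.

£87.15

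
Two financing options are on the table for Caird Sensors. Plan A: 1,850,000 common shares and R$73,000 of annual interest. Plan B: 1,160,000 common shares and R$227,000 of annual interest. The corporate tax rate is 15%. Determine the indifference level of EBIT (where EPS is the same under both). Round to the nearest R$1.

At indifference, (EBIT − 73,000)(1 − t)/1,850,000 = (EBIT − 227,000)(1 − t)/1,160,000.
Cancelling (1 − t) and cross-multiplying: 1,160,000·(EBIT − 73,000) = 1,850,000·(EBIT − 227,000).
EBIT × (1,850,000 − 1,160,000) = 227,000 × 1,850,000 − 73,000 × 1,160,000 = 335,270,000,000, so EBIT = 335,270,000,000 ÷ 690,000 = 485,898.55.

R$485,899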